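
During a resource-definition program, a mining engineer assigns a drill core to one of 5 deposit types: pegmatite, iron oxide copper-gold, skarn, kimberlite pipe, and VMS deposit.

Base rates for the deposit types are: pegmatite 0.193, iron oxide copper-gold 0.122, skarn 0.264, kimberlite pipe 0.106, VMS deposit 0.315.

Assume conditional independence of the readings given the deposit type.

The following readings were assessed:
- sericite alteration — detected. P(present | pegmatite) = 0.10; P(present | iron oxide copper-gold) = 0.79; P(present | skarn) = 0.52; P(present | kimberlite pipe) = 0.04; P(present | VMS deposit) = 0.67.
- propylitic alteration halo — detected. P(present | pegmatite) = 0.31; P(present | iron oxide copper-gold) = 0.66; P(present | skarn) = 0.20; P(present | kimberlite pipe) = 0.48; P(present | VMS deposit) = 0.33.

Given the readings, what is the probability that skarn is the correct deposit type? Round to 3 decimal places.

0.163

Multiply each prior by the joint likelihood of the reading pattern:
  pegmatite: 0.193 × 0.10 × 0.31 = 0.005983
  iron oxide copper-gold: 0.122 × 0.79 × 0.66 = 0.063611
  skarn: 0.264 × 0.52 × 0.20 = 0.027456
  kimberlite pipe: 0.106 × 0.04 × 0.48 = 0.0020352
  VMS deposit: 0.315 × 0.67 × 0.33 = 0.069647
The unnormalized weights sum to 0.16873.
P(skarn | evidence) = 0.027456 / 0.16873 ≈ 0.163.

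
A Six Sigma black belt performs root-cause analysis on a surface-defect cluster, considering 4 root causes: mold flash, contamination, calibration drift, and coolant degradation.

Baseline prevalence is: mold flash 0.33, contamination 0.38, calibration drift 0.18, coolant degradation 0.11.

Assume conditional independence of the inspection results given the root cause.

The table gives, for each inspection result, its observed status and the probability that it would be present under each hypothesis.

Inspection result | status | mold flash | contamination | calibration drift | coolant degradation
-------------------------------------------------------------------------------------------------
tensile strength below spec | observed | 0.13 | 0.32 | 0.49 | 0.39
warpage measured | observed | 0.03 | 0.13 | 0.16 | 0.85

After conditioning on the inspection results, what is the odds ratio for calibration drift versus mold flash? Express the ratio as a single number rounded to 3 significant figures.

11.0

The normalizing constant cancels in an odds ratio, so compute prior × likelihood for the two hypotheses only:
  calibration drift: 0.18 × 0.49 × 0.16 = 0.014112
  mold flash: 0.33 × 0.13 × 0.03 = 0.001287
Odds(calibration drift : mold flash) = 0.014112 / 0.001287 ≈ 11.0.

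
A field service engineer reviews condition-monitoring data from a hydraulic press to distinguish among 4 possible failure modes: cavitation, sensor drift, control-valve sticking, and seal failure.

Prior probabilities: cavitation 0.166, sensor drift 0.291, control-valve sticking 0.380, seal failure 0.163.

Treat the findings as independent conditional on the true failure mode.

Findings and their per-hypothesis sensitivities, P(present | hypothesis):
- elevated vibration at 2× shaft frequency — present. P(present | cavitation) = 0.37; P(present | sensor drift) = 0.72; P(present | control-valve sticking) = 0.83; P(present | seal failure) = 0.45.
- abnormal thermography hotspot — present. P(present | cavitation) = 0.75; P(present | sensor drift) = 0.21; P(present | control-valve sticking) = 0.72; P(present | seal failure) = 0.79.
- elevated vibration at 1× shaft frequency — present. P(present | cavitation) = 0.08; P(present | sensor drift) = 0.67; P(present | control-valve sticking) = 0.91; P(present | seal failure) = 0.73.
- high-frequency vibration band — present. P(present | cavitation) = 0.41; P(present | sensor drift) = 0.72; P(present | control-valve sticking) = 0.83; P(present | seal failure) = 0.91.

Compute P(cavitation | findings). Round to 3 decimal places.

Multiply each prior by the joint likelihood of the evidence pattern:
  cavitation: 0.166 × 0.37 × 0.75 × 0.08 × 0.41 = 0.0015109
  sensor drift: 0.291 × 0.72 × 0.21 × 0.67 × 0.72 = 0.021225
  control-valve sticking: 0.380 × 0.83 × 0.72 × 0.91 × 0.83 = 0.17152
  seal failure: 0.163 × 0.45 × 0.79 × 0.73 × 0.91 = 0.038494
Marginal likelihood of the evidence = 0.23275.
P(cavitation | evidence) = 0.0015109 / 0.23275 ≈ 0.006.

0.006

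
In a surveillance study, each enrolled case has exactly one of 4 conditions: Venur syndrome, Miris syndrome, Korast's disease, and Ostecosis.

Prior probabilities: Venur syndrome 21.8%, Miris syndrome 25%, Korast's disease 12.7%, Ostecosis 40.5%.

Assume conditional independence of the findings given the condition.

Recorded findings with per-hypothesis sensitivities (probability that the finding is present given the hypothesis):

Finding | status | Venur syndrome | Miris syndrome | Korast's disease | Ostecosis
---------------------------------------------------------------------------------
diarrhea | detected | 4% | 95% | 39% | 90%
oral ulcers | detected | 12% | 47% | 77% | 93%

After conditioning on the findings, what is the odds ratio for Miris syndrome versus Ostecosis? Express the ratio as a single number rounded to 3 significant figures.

The normalizing constant cancels in an odds ratio, so compute prior × likelihood for the two hypotheses only:
  Miris syndrome: 0.250 × 0.95 × 0.47 = 0.11162
  Ostecosis: 0.405 × 0.90 × 0.93 = 0.33899
Posterior odds = 0.11162 / 0.33899 ≈ 0.329.

0.329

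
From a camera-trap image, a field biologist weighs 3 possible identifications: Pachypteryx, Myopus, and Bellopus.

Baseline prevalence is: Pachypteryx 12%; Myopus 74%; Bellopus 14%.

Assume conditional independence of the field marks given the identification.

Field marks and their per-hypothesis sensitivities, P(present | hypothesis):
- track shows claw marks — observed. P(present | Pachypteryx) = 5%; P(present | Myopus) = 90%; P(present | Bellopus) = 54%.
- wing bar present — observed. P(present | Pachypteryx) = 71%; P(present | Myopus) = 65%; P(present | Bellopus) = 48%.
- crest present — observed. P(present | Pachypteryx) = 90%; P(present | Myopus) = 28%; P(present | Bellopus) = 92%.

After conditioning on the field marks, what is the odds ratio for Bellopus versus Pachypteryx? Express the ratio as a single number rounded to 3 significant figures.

The normalizing constant cancels in an odds ratio, so compute prior × likelihood for the two hypotheses only:
  Bellopus: 0.14 × 0.54 × 0.48 × 0.92 = 0.033385
  Pachypteryx: 0.12 × 0.05 × 0.71 × 0.90 = 0.003834
Posterior odds = 0.033385 / 0.003834 ≈ 8.71.

8.71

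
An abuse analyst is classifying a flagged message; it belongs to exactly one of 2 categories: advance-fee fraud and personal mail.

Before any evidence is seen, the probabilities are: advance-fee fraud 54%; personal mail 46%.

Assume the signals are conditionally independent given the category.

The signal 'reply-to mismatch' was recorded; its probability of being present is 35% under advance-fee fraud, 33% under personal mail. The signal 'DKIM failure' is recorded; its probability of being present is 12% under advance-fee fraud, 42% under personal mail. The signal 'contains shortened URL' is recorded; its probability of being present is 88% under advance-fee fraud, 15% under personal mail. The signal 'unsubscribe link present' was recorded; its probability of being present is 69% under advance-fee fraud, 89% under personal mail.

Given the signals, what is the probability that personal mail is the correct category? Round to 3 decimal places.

0.382

For each hypothesis, the unnormalized posterior weight is prior × product of the signal likelihoods:
  advance-fee fraud: 0.54 × 0.35 × 0.12 × 0.88 × 0.69 = 0.013771
  personal mail: 0.46 × 0.33 × 0.42 × 0.15 × 0.89 = 0.0085114
Normalizing constant Z = 0.013771 + 0.0085114 = 0.022283.
P(personal mail | evidence) = 0.0085114 / 0.022283 ≈ 0.382.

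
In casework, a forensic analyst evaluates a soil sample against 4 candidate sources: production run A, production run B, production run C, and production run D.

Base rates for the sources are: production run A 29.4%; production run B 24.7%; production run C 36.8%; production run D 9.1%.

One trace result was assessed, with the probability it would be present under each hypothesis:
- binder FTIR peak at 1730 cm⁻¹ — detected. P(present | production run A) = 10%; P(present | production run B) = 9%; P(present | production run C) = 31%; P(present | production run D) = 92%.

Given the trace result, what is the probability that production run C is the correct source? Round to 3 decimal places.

For each hypothesis, the unnormalized posterior weight is prior × likelihood:
  production run A: 0.294 × 0.10 = 0.0294
  production run B: 0.247 × 0.09 = 0.02223
  production run C: 0.368 × 0.31 = 0.11408
  production run D: 0.091 × 0.92 = 0.08372
Marginal likelihood of the evidence = 0.24943.
P(production run C | evidence) = 0.11408 / 0.24943 ≈ 0.457.

0.457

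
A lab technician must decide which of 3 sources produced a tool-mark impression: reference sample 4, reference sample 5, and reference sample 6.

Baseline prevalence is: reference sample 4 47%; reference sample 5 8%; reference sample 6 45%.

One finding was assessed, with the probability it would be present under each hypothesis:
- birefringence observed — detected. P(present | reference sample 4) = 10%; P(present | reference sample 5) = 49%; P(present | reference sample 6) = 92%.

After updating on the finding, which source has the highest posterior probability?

reference sample 6

Multiply each prior by the likelihood of the finding:
  reference sample 4: 0.47 × 0.10 = 0.047
  reference sample 5: 0.08 × 0.49 = 0.0392
  reference sample 6: 0.45 × 0.92 = 0.414
Marginal likelihood of the evidence = 0.5002.
P(reference sample 4 | evidence) ≈ 0.047 / 0.5002 ≈ 0.094
P(reference sample 5 | evidence) ≈ 0.0392 / 0.5002 ≈ 0.078
P(reference sample 6 | evidence) ≈ 0.414 / 0.5002 ≈ 0.828
The largest is 0.828, so reference sample 6 is most probable.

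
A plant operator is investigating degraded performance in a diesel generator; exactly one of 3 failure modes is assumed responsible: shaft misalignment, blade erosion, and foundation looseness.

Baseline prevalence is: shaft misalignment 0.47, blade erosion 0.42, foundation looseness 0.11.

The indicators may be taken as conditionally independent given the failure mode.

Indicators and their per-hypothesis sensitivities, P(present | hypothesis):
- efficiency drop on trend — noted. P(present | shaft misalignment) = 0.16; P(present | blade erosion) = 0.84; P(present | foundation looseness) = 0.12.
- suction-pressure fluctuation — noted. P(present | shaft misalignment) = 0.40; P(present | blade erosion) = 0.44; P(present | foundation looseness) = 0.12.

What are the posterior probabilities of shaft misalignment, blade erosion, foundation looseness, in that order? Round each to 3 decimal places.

By Bayes' rule with conditional independence, the unnormalized weight for each hypothesis is prior × ∏ likelihoods:
  shaft misalignment: 0.47 × 0.16 × 0.40 = 0.03008
  blade erosion: 0.42 × 0.84 × 0.44 = 0.15523
  foundation looseness: 0.11 × 0.12 × 0.12 = 0.001584
The unnormalized weights sum to 0.1869.
P(shaft misalignment | evidence) = 0.03008 / 0.1869 ≈ 0.161
P(blade erosion | evidence) = 0.15523 / 0.1869 ≈ 0.831
P(foundation looseness | evidence) = 0.001584 / 0.1869 ≈ 0.008

0.161, 0.831, 0.008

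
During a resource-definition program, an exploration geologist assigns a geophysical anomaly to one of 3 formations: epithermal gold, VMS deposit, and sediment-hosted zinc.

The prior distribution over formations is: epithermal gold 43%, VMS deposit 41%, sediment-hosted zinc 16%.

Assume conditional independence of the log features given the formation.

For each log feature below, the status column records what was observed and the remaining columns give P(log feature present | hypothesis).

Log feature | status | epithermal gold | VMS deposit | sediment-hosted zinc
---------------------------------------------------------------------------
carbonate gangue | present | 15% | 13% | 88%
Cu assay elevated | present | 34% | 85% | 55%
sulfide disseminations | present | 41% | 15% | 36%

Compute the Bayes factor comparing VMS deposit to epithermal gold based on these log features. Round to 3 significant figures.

0.793

Take the product of per-log feature likelihoods under each hypothesis, then divide.
  VMS deposit: 0.13 × 0.85 × 0.15 = 0.016575
  epithermal gold: 0.15 × 0.34 × 0.41 = 0.02091
Bayes factor = 0.016575 / 0.02091 ≈ 0.793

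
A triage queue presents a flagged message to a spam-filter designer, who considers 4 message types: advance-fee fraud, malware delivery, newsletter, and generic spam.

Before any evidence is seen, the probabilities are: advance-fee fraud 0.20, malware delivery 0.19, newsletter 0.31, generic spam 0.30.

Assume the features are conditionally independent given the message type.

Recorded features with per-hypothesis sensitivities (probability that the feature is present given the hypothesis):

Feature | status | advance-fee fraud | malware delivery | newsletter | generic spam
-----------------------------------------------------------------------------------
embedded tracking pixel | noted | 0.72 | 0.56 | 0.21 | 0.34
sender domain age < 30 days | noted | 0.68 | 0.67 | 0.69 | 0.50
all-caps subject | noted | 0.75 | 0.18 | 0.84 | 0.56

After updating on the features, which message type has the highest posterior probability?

advance-fee fraud

By Bayes' rule with conditional independence, the unnormalized weight for each hypothesis is prior × ∏ likelihoods:
  advance-fee fraud: 0.20 × 0.72 × 0.68 × 0.75 = 0.07344
  malware delivery: 0.19 × 0.56 × 0.67 × 0.18 = 0.012832
  newsletter: 0.31 × 0.21 × 0.69 × 0.84 = 0.037732
  generic spam: 0.30 × 0.34 × 0.50 × 0.56 = 0.02856
The unnormalized weights sum to 0.15256.
P(advance-fee fraud | evidence) ≈ 0.07344 / 0.15256 ≈ 0.481
P(malware delivery | evidence) ≈ 0.012832 / 0.15256 ≈ 0.084
P(newsletter | evidence) ≈ 0.037732 / 0.15256 ≈ 0.247
P(generic spam | evidence) ≈ 0.02856 / 0.15256 ≈ 0.187
The largest is 0.481, so advance-fee fraud is most probable.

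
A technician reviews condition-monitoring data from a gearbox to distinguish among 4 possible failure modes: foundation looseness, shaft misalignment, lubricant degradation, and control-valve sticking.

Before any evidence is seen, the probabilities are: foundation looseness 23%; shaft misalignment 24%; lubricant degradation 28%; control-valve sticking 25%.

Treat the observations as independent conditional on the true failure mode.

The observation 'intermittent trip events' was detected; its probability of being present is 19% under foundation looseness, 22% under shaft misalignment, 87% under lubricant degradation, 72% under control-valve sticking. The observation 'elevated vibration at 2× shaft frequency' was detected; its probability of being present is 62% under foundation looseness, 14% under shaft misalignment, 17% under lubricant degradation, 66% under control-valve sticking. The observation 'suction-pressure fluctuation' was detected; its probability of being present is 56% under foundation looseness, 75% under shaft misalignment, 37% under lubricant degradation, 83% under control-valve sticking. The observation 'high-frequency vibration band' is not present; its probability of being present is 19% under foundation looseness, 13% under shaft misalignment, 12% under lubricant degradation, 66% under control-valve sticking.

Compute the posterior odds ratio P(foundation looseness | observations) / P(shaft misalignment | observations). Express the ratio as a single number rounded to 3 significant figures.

Posterior odds equal prior odds times the likelihood ratio; only the two competing hypotheses matter (using 1 − P(present | H) for each absent observation).
  foundation looseness: 0.23 × 0.19 × 0.62 × 0.56 × (1 − 0.19) = 0.01229
  shaft misalignment: 0.24 × 0.22 × 0.14 × 0.75 × (1 − 0.13) = 0.0048233
Odds(foundation looseness : shaft misalignment) = 0.01229 / 0.0048233 ≈ 2.55.

2.55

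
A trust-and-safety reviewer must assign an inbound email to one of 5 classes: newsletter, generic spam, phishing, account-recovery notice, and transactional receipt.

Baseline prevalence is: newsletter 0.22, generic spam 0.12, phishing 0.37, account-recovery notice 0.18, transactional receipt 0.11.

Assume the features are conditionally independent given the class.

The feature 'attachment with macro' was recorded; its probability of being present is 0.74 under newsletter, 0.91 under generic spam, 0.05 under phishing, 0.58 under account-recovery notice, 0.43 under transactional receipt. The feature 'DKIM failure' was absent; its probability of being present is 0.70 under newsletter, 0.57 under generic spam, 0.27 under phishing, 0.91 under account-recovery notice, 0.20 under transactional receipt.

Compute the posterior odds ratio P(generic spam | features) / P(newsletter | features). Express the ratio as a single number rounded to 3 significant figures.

0.961

Posterior odds equal prior odds times the likelihood ratio; only the two competing hypotheses matter (using 1 − P(present | H) for each absent feature).
  generic spam: 0.12 × 0.91 × (1 − 0.57) = 0.046956
  newsletter: 0.22 × 0.74 × (1 − 0.70) = 0.04884
Odds(generic spam : newsletter) = 0.046956 / 0.04884 ≈ 0.961.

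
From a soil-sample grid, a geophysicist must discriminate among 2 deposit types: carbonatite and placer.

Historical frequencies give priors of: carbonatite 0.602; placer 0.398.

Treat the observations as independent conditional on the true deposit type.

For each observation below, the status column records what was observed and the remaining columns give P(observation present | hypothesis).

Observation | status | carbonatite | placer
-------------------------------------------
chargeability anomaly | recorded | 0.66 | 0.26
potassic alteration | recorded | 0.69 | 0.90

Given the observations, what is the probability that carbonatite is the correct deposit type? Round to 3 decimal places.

0.746

For each hypothesis, the unnormalized posterior weight is prior × product of the observation likelihoods:
  carbonatite: 0.602 × 0.66 × 0.69 = 0.27415
  placer: 0.398 × 0.26 × 0.90 = 0.093132
Marginal likelihood of the evidence = 0.36728.
P(carbonatite | evidence) = 0.27415 / 0.36728 ≈ 0.746.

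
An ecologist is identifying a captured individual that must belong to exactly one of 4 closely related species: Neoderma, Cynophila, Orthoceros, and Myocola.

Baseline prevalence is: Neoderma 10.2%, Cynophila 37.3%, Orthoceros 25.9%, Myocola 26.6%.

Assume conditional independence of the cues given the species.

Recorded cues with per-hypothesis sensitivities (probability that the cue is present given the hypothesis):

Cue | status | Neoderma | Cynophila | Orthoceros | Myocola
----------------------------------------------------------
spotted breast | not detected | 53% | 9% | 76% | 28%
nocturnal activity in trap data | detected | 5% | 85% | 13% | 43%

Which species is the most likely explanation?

Cynophila

Multiply each prior by the joint likelihood of the cue pattern (using 1 − P(present | H) for each absent cue):
  Neoderma: 0.102 × (1 − 0.53) × 0.05 = 0.002397
  Cynophila: 0.373 × (1 − 0.09) × 0.85 = 0.28852
  Orthoceros: 0.259 × (1 − 0.76) × 0.13 = 0.0080808
  Myocola: 0.266 × (1 − 0.28) × 0.43 = 0.082354
Marginal likelihood of the evidence = 0.38135.
P(Neoderma | evidence) ≈ 0.002397 / 0.38135 ≈ 0.006
P(Cynophila | evidence) ≈ 0.28852 / 0.38135 ≈ 0.757
P(Orthoceros | evidence) ≈ 0.0080808 / 0.38135 ≈ 0.021
P(Myocola | evidence) ≈ 0.082354 / 0.38135 ≈ 0.216
The largest is 0.757, so Cynophila is most probable.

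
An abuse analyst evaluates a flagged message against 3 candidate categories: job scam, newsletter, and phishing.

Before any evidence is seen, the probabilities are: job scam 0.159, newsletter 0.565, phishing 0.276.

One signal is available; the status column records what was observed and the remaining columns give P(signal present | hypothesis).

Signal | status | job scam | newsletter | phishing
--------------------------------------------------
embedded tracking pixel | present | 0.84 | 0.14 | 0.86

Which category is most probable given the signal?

For each hypothesis, the unnormalized posterior weight is prior × likelihood:
  job scam: 0.159 × 0.84 = 0.13356
  newsletter: 0.565 × 0.14 = 0.0791
  phishing: 0.276 × 0.86 = 0.23736
Normalizing constant Z = 0.13356 + 0.0791 + 0.23736 = 0.45002.
P(job scam | evidence) ≈ 0.13356 / 0.45002 ≈ 0.297
P(newsletter | evidence) ≈ 0.0791 / 0.45002 ≈ 0.176
P(phishing | evidence) ≈ 0.23736 / 0.45002 ≈ 0.527
The largest is 0.527, so phishing is most probable.

phishing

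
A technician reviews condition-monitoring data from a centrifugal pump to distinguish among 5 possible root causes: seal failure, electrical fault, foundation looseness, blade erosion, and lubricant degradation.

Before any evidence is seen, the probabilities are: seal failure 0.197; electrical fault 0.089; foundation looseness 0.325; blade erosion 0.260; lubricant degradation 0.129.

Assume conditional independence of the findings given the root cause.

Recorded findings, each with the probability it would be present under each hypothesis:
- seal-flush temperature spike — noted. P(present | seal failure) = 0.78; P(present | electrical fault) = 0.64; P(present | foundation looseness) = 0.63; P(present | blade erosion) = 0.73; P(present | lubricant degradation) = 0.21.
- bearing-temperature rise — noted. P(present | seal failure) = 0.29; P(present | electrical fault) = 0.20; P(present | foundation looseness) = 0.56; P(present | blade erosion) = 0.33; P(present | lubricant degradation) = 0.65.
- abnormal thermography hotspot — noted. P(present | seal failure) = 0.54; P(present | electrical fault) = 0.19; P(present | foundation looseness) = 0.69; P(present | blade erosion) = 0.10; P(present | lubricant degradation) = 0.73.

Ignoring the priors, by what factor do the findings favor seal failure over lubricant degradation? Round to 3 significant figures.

Joint likelihood of the evidence pattern under each hypothesis:
  seal failure: 0.78 × 0.29 × 0.54 = 0.12215
  lubricant degradation: 0.21 × 0.65 × 0.73 = 0.099645
Bayes factor = 0.12215 / 0.099645 ≈ 1.23

1.23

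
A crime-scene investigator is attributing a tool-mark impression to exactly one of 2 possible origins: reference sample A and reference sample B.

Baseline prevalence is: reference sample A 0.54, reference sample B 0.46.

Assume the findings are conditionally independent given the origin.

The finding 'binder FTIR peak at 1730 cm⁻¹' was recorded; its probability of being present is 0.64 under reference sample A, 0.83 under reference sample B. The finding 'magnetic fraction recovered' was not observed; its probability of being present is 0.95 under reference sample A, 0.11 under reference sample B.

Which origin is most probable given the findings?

reference sample B

Multiply each prior by the joint likelihood of the evidence pattern (using 1 − P(present | H) for each absent finding):
  reference sample A: 0.54 × 0.64 × (1 − 0.95) = 0.01728
  reference sample B: 0.46 × 0.83 × (1 − 0.11) = 0.3398
Marginal likelihood of the evidence = 0.35708.
P(reference sample A | evidence) ≈ 0.01728 / 0.35708 ≈ 0.048
P(reference sample B | evidence) ≈ 0.3398 / 0.35708 ≈ 0.952
The largest is 0.952, so reference sample B is most probable.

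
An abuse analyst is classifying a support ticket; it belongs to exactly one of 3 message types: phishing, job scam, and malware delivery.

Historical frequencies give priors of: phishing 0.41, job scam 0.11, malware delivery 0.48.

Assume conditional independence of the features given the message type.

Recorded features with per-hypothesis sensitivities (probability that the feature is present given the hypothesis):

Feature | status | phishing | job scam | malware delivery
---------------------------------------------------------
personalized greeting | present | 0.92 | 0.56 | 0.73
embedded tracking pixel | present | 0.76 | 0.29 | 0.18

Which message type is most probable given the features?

phishing

For each hypothesis, the unnormalized posterior weight is prior × product of the feature likelihoods:
  phishing: 0.41 × 0.92 × 0.76 = 0.28667
  job scam: 0.11 × 0.56 × 0.29 = 0.017864
  malware delivery: 0.48 × 0.73 × 0.18 = 0.063072
Normalizing constant Z = 0.28667 + 0.017864 + 0.063072 = 0.36761.
P(phishing | evidence) ≈ 0.28667 / 0.36761 ≈ 0.780
P(job scam | evidence) ≈ 0.017864 / 0.36761 ≈ 0.049
P(malware delivery | evidence) ≈ 0.063072 / 0.36761 ≈ 0.172
The largest is 0.780, so phishing is most probable.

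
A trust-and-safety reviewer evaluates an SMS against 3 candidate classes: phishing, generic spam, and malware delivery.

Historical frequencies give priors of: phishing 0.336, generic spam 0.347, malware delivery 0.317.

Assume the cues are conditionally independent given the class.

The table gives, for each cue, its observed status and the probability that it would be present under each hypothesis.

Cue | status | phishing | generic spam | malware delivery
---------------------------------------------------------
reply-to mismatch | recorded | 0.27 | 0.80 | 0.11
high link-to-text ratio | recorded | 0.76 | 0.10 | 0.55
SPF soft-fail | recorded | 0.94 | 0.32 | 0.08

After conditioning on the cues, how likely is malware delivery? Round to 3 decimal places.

0.020

Multiply each prior by the joint likelihood of the cue pattern:
  phishing: 0.336 × 0.27 × 0.76 × 0.94 = 0.06481
  generic spam: 0.347 × 0.80 × 0.10 × 0.32 = 0.0088832
  malware delivery: 0.317 × 0.11 × 0.55 × 0.08 = 0.0015343
Marginal likelihood of the evidence = 0.075228.
P(malware delivery | evidence) = 0.0015343 / 0.075228 ≈ 0.020.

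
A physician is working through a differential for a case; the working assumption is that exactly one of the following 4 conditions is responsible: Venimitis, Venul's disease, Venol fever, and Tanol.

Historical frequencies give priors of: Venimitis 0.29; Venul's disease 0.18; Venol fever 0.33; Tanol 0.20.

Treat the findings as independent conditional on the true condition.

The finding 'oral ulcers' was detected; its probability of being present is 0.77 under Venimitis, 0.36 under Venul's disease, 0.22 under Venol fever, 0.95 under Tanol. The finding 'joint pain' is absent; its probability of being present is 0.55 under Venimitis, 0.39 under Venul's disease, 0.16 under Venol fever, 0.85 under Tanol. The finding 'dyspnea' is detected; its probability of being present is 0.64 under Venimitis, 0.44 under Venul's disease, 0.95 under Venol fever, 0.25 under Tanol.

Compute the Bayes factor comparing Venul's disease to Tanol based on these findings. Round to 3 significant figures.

2.71

The Bayes factor is the ratio of the joint likelihoods of the evidence pattern under the two hypotheses (using 1 − P(present | H) for each absent finding).
  Venul's disease: 0.36 × (1 − 0.39) × 0.44 = 0.096624
  Tanol: 0.95 × (1 − 0.85) × 0.25 = 0.035625
Bayes factor = 0.096624 / 0.035625 ≈ 2.71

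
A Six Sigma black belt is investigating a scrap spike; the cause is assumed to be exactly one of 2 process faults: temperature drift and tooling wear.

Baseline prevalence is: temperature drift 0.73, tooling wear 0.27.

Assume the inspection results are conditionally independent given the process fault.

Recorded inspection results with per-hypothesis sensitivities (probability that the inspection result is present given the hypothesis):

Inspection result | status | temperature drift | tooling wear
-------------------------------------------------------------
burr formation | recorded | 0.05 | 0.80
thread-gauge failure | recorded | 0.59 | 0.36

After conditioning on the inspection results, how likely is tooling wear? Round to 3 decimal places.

By Bayes' rule with conditional independence, the unnormalized weight for each hypothesis is prior × ∏ likelihoods:
  temperature drift: 0.73 × 0.05 × 0.59 = 0.021535
  tooling wear: 0.27 × 0.80 × 0.36 = 0.07776
The unnormalized weights sum to 0.099295.
P(tooling wear | evidence) = 0.07776 / 0.099295 ≈ 0.783.

0.783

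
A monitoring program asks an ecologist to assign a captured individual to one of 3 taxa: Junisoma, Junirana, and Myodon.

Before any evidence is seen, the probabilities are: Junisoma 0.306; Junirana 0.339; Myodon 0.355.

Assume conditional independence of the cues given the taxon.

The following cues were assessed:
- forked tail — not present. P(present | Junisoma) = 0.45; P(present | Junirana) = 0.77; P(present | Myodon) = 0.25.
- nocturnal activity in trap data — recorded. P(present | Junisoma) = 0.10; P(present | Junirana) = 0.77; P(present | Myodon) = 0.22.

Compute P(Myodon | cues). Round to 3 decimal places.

0.432

By Bayes' rule with conditional independence, the unnormalized weight for each hypothesis is prior × ∏ likelihoods (using 1 − P(present | H) for each absent cue):
  Junisoma: 0.306 × (1 − 0.45) × 0.10 = 0.01683
  Junirana: 0.339 × (1 − 0.77) × 0.77 = 0.060037
  Myodon: 0.355 × (1 − 0.25) × 0.22 = 0.058575
The unnormalized weights sum to 0.13544.
P(Myodon | evidence) = 0.058575 / 0.13544 ≈ 0.432.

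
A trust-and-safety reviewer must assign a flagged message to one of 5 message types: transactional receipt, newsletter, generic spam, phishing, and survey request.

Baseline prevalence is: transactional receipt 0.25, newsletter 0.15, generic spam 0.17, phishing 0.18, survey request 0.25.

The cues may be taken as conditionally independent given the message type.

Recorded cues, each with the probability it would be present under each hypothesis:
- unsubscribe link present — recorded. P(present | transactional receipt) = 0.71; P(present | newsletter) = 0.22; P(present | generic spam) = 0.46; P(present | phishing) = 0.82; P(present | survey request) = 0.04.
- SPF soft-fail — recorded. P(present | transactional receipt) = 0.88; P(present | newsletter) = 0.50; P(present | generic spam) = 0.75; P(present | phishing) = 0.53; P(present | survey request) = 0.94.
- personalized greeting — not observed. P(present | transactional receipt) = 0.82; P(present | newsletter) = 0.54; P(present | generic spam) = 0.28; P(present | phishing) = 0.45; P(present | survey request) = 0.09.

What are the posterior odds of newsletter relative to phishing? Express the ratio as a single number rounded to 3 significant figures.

The normalizing constant cancels in an odds ratio, so compute prior × likelihood for the two hypotheses only (using 1 − P(present | H) for each absent cue):
  newsletter: 0.15 × 0.22 × 0.50 × (1 − 0.54) = 0.00759
  phishing: 0.18 × 0.82 × 0.53 × (1 − 0.45) = 0.043025
Odds(newsletter : phishing) = 0.00759 / 0.043025 ≈ 0.176.

0.176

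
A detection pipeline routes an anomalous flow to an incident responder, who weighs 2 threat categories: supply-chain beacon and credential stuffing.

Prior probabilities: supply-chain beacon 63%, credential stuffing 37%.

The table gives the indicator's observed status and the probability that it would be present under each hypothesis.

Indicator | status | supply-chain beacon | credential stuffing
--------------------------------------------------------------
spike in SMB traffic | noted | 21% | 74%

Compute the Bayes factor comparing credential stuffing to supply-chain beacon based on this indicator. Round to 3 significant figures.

Likelihood of this indicator under each hypothesis:
  credential stuffing: 0.74
  supply-chain beacon: 0.21
Bayes factor = 0.74 / 0.21 ≈ 3.52

3.52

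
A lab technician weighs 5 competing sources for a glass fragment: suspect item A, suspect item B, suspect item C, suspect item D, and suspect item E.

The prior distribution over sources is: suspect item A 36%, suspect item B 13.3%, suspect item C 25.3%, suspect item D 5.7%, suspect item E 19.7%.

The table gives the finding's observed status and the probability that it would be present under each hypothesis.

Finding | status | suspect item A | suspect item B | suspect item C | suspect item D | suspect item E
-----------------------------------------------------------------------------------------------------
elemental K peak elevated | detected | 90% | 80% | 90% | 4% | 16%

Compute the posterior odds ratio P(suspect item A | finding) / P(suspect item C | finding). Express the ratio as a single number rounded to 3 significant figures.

1.42

The normalizing constant cancels in an odds ratio, so compute prior × likelihood for the two hypotheses only:
  suspect item A: 0.360 × 0.90 = 0.324
  suspect item C: 0.253 × 0.90 = 0.2277
Posterior odds = 0.324 / 0.2277 ≈ 1.42.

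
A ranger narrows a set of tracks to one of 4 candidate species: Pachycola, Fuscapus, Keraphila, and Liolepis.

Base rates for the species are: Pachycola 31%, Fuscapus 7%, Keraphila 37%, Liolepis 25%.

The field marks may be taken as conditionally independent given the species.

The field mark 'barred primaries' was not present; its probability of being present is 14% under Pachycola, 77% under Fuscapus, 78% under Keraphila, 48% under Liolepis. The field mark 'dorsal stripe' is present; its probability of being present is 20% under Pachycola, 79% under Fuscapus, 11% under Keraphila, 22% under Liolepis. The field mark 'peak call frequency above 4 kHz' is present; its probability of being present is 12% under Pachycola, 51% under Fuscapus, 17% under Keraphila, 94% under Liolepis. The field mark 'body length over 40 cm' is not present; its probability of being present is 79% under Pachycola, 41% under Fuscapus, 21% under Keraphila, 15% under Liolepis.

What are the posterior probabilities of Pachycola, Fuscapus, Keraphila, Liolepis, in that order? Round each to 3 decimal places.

For each hypothesis, the unnormalized posterior weight is prior × product of the field mark likelihoods (using 1 − P(present | H) for each absent field mark):
  Pachycola: 0.31 × (1 − 0.14) × 0.20 × 0.12 × (1 − 0.79) = 0.0013437
  Fuscapus: 0.07 × (1 − 0.77) × 0.79 × 0.51 × (1 − 0.41) = 0.0038271
  Keraphila: 0.37 × (1 − 0.78) × 0.11 × 0.17 × (1 − 0.21) = 0.0012025
  Liolepis: 0.25 × (1 − 0.48) × 0.22 × 0.94 × (1 − 0.15) = 0.022851
Marginal likelihood of the evidence = 0.029225.
P(Pachycola | evidence) = 0.0013437 / 0.029225 ≈ 0.046
P(Fuscapus | evidence) = 0.0038271 / 0.029225 ≈ 0.131
P(Keraphila | evidence) = 0.0012025 / 0.029225 ≈ 0.041
P(Liolepis | evidence) = 0.022851 / 0.029225 ≈ 0.782

0.046, 0.131, 0.041, 0.782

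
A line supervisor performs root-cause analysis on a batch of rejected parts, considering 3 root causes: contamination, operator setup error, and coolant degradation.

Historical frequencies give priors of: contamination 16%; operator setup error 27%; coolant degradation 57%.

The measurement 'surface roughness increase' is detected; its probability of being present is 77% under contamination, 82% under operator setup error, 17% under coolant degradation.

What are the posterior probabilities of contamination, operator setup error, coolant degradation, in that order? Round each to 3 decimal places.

Multiply each prior by the likelihood of the measurement:
  contamination: 0.16 × 0.77 = 0.1232
  operator setup error: 0.27 × 0.82 = 0.2214
  coolant degradation: 0.57 × 0.17 = 0.0969
The unnormalized weights sum to 0.4415.
P(contamination | evidence) = 0.1232 / 0.4415 ≈ 0.279
P(operator setup error | evidence) = 0.2214 / 0.4415 ≈ 0.501
P(coolant degradation | evidence) = 0.0969 / 0.4415 ≈ 0.219

0.279, 0.501, 0.219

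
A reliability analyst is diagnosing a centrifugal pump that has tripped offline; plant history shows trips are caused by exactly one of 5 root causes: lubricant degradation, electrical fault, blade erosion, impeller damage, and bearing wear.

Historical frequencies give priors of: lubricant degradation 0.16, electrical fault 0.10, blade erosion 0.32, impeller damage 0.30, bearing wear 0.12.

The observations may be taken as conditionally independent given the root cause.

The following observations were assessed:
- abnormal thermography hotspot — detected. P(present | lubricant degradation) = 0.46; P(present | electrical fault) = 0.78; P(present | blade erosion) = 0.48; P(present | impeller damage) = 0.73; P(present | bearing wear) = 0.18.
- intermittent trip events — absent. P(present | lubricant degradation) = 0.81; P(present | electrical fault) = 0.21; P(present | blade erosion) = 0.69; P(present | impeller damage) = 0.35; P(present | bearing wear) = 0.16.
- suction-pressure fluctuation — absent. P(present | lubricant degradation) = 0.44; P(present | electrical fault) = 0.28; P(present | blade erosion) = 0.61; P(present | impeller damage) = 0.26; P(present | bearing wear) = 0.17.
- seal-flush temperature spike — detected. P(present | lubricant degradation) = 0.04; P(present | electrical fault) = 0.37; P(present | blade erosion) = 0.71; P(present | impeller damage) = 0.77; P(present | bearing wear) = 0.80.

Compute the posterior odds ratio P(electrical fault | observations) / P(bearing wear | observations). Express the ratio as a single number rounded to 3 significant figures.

1.36

Unnormalized posterior weight (prior times the observation likelihoods) for each of the two hypotheses (using 1 − P(present | H) for each absent observation):
  electrical fault: 0.10 × 0.78 × (1 − 0.21) × (1 − 0.28) × 0.37 = 0.016416
  bearing wear: 0.12 × 0.18 × (1 − 0.16) × (1 − 0.17) × 0.80 = 0.012048
Odds(electrical fault : bearing wear) = 0.016416 / 0.012048 ≈ 1.36.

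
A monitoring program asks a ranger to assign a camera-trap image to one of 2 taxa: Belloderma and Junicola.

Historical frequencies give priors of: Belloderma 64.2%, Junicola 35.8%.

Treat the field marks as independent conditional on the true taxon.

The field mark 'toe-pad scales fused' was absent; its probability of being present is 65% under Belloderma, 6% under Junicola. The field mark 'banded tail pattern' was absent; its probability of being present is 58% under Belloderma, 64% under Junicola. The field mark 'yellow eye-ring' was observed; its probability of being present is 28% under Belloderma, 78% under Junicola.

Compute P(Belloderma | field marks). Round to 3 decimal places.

0.219

Multiply each prior by the joint likelihood of the field mark pattern (using 1 − P(present | H) for each absent field mark):
  Belloderma: 0.642 × (1 − 0.65) × (1 − 0.58) × 0.28 = 0.026425
  Junicola: 0.358 × (1 − 0.06) × (1 − 0.64) × 0.78 = 0.094495
The unnormalized weights sum to 0.12092.
P(Belloderma | evidence) = 0.026425 / 0.12092 ≈ 0.219.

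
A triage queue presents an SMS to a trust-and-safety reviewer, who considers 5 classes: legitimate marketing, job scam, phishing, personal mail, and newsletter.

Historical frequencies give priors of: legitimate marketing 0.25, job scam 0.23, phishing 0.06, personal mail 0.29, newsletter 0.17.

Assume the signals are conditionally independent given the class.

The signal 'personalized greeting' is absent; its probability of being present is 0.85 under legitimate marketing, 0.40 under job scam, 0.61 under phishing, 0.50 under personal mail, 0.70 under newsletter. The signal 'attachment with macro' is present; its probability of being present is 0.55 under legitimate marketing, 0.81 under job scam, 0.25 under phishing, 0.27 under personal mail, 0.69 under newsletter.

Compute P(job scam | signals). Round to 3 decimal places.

0.526

Multiply each prior by the joint likelihood of the signal pattern (using 1 − P(present | H) for each absent signal):
  legitimate marketing: 0.25 × (1 − 0.85) × 0.55 = 0.020625
  job scam: 0.23 × (1 − 0.40) × 0.81 = 0.11178
  phishing: 0.06 × (1 − 0.61) × 0.25 = 0.00585
  personal mail: 0.29 × (1 − 0.50) × 0.27 = 0.03915
  newsletter: 0.17 × (1 − 0.70) × 0.69 = 0.03519
Normalizing constant Z = 0.020625 + 0.11178 + 0.00585 + 0.03915 + 0.03519 = 0.2126.
P(job scam | evidence) = 0.11178 / 0.2126 ≈ 0.526.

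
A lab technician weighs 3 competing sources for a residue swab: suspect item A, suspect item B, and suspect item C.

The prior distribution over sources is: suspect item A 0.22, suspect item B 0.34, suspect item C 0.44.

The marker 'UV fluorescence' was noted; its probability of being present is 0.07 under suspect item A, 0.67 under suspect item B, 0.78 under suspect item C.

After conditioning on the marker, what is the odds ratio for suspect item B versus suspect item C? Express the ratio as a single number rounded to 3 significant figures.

The normalizing constant cancels in an odds ratio, so compute prior × likelihood for the two hypotheses only:
  suspect item B: 0.34 × 0.67 = 0.2278
  suspect item C: 0.44 × 0.78 = 0.3432
Posterior odds = 0.2278 / 0.3432 ≈ 0.664.

0.664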